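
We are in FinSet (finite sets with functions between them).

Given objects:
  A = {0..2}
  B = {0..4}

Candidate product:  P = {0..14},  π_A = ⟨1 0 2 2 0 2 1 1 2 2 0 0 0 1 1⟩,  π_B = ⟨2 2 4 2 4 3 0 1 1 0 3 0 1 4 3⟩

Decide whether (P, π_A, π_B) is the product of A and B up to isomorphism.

Answer: VALID PRODUCT

Trace:
|A|·|B| = 3·5 = 15;  |P| = 15
Check the pairing map k ↦ (π_A(k), π_B(k)):
  0 ↦ (1,2)
  1 ↦ (0,2)
  2 ↦ (2,4)
  3 ↦ (2,2)
  4 ↦ (0,4)
  5 ↦ (2,3)
  6 ↦ (1,0)
  7 ↦ (1,1)
  8 ↦ (2,1)
  9 ↦ (2,0)
  10 ↦ (0,3)
  11 ↦ (0,0)
  12 ↦ (0,1)
  13 ↦ (1,4)
  14 ↦ (1,3)
distinct pairs in image: 15 / 15 needed
  → bijection onto A×B; projections well-typed.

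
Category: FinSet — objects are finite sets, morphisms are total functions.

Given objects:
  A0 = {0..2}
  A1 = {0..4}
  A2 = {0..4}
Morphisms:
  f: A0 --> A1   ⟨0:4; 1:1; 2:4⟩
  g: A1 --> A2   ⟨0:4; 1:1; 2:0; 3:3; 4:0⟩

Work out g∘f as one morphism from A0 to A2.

  0 f-->4 g-->0
  1 f-->1 g-->1
  2 f-->4 g-->0
composite: ⟨0:0; 1:1; 2:0⟩

Answer: ⟨0:0; 1:1; 2:0⟩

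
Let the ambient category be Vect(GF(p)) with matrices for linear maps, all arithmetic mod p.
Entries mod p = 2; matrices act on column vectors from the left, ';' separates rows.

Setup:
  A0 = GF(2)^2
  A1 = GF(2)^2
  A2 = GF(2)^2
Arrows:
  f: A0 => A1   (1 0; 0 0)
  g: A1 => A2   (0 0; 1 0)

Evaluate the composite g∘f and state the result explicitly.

Answer: (0 0; 1 0)

Trace:
  e0=(1,0) f=>(1,0) g=>(0,1)
  e1=(0,1) f=>(0,0) g=>(0,0)
composite: (0 0; 1 0)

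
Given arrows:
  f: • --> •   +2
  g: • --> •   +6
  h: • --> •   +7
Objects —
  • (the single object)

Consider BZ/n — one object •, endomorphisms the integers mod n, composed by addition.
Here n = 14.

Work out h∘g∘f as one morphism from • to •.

  0 +2≡2 +6≡8 +7≡1  (mod 14)
⟦path⟧: +1

Answer: +1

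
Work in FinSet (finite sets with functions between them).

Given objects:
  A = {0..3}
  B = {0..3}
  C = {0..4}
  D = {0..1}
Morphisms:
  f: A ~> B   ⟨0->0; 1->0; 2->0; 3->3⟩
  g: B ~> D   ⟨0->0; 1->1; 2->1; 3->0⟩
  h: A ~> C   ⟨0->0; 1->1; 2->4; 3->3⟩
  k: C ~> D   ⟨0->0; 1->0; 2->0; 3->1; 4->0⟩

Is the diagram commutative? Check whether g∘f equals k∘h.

Along f;g (path 1):
  0 f~>0 g~>0
  1 f~>0 g~>0
  2 f~>0 g~>0
  3 f~>3 g~>0
  result₁ = ⟨0->0; 1->0; 2->0; 3->0⟩
Along h;k (path 2):
  0 h~>0 k~>0
  1 h~>1 k~>0
  2 h~>4 k~>0
  3 h~>3 k~>1
  result₂ = ⟨0->0; 1->0; 2->0; 3->1⟩
Equal? differ; not commutative

Answer: DOES NOT COMMUTE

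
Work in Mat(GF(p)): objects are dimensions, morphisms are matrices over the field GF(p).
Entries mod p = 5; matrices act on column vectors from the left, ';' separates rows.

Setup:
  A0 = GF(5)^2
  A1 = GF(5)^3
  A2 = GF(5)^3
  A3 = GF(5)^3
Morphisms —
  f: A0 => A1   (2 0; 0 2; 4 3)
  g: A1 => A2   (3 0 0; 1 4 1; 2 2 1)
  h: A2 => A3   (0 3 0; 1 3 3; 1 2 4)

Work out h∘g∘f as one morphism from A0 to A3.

Answer: (3 3; 3 4; 0 0)

Derivation:
  e0=⟨1,0⟩ f=>⟨2,0,4⟩ g=>⟨1,1,3⟩ h=>⟨3,3,0⟩
  e1=⟨0,1⟩ f=>⟨0,2,3⟩ g=>⟨0,1,2⟩ h=>⟨3,4,0⟩
⟦path⟧: (3 3; 3 4; 0 0)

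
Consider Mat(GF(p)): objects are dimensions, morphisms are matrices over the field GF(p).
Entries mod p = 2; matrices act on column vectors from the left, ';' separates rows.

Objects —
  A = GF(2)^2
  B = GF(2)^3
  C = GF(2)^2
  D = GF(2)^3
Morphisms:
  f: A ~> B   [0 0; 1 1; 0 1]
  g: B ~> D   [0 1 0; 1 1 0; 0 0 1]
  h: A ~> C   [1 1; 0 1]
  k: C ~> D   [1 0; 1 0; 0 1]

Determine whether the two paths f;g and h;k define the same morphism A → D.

Answer: COMMUTES

Work:
1) trace f;g:
  e0=[1,0] f~>[0,1,0] g~>[1,1,0]
  e1=[0,1] f~>[0,1,1] g~>[1,1,1]
  result₁ = [1 1; 1 1; 0 1]
2) trace h;k:
  e0=[1,0] h~>[1,0] k~>[1,1,0]
  e1=[0,1] h~>[1,1] k~>[1,1,1]
  result₂ = [1 1; 1 1; 0 1]
Equal? YES — commutes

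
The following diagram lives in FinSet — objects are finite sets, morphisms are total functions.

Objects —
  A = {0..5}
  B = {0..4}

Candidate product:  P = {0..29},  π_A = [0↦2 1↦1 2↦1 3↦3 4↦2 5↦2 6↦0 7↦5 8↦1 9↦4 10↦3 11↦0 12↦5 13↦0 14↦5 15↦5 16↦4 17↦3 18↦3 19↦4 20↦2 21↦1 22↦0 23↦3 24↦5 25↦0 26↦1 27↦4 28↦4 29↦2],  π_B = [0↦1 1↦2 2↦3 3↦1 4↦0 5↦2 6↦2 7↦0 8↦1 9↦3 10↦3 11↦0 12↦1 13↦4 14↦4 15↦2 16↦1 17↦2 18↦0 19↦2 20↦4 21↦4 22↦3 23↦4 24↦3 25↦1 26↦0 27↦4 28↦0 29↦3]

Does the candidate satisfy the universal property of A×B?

Answer: VALID PRODUCT

Work:
|A|·|B| = 6·5 = 30;  |P| = 30
Check the pairing map k ↦ (π_A(k), π_B(k)):
  0 ↦ (2,1)
  1 ↦ (1,2)
  2 ↦ (1,3)
  3 ↦ (3,1)
  4 ↦ (2,0)
  5 ↦ (2,2)
  6 ↦ (0,2)
  7 ↦ (5,0)
  8 ↦ (1,1)
  9 ↦ (4,3)
  10 ↦ (3,3)
  11 ↦ (0,0)
  12 ↦ (5,1)
  13 ↦ (0,4)
  14 ↦ (5,4)
  15 ↦ (5,2)
  16 ↦ (4,1)
  17 ↦ (3,2)
  18 ↦ (3,0)
  19 ↦ (4,2)
  20 ↦ (2,4)
  21 ↦ (1,4)
  22 ↦ (0,3)
  23 ↦ (3,4)
  24 ↦ (5,3)
  25 ↦ (0,1)
  26 ↦ (1,0)
  27 ↦ (4,4)
  28 ↦ (4,0)
  29 ↦ (2,3)
distinct pairs in image: 30 / 30 needed
  → bijection onto A×B; projections well-typed.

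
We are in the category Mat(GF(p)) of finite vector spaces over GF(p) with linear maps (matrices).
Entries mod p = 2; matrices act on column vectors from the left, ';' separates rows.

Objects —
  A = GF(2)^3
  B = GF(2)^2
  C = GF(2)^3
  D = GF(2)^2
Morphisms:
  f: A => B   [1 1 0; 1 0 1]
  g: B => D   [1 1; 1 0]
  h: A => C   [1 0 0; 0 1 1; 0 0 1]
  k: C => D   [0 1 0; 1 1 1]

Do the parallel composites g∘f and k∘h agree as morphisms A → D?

Along f;g (path 1):
  e0=(1,0,0) f=>(1,1) g=>(0,1)
  e1=(0,1,0) f=>(1,0) g=>(1,1)
  e2=(0,0,1) f=>(0,1) g=>(1,0)
  composite₁ = [0 1 1; 1 1 0]
Along h;k (path 2):
  e0=(1,0,0) h=>(1,0,0) k=>(0,1)
  e1=(0,1,0) h=>(0,1,0) k=>(1,1)
  e2=(0,0,1) h=>(0,1,1) k=>(1,0)
  composite₂ = [0 1 1; 1 1 0]
Equal? same morphism ✓

Answer: COMMUTES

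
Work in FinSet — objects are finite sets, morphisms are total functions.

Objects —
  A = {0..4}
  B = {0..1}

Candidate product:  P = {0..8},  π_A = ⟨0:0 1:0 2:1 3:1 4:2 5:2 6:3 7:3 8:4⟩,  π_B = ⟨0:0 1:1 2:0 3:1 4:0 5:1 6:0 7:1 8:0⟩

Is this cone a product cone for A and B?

Answer: NOT A VALID PRODUCT — |P|=9 ≠ |A|·|B|=10

Work:
|A|·|B| = 5·2 = 10;  |P| = 9
  → cardinalities differ; no bijection possible.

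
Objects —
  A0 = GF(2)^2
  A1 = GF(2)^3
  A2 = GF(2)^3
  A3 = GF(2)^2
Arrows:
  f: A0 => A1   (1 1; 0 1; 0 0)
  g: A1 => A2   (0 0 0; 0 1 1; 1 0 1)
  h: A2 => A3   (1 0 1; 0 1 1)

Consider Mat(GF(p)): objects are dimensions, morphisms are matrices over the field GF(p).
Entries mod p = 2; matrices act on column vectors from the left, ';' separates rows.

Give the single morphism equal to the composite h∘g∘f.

Answer: (1 1; 1 0)

Work:
  e0=[1,0] f=>[1,0,0] g=>[0,0,1] h=>[1,1]
  e1=[0,1] f=>[1,1,0] g=>[0,1,1] h=>[1,0]
composite: (1 1; 1 0)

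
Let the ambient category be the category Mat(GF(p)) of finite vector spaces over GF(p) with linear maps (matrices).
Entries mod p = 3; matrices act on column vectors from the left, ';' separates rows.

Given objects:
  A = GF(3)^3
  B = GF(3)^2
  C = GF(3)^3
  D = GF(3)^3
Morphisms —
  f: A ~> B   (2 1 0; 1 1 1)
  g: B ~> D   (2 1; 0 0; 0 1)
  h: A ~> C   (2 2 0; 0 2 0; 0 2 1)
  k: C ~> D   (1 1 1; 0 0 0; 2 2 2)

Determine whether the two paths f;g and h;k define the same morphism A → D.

1) trace f;g:
  e0=(1,0,0) f~>(2,1) g~>(2,0,1)
  e1=(0,1,0) f~>(1,1) g~>(0,0,1)
  e2=(0,0,1) f~>(0,1) g~>(1,0,1)
  ⟦path⟧₁ = (2 0 1; 0 0 0; 1 1 1)
2) trace h;k:
  e0=(1,0,0) h~>(2,0,0) k~>(2,0,1)
  e1=(0,1,0) h~>(2,2,2) k~>(0,0,0)
  e2=(0,0,1) h~>(0,0,1) k~>(1,0,2)
  ⟦path⟧₂ = (2 0 1; 0 0 0; 1 0 2)
Equal? NO — does not commute

Answer: DOES NOT COMMUTE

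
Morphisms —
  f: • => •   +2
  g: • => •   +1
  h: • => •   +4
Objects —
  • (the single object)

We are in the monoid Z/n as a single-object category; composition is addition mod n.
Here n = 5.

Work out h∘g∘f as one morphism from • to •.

  0 +2≡2 +1≡3 +4≡2  (mod 5)
composite: +2

Answer: +2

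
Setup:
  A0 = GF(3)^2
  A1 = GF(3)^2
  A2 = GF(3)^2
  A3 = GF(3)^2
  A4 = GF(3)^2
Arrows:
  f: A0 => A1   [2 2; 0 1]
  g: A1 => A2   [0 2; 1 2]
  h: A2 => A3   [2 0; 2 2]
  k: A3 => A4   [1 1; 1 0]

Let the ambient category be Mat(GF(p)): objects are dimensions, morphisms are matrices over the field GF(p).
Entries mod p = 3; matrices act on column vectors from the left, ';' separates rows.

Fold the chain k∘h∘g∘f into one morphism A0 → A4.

Answer: [1 1; 0 1]

Work:
  e0=[1,0] f=>[2,0] g=>[0,2] h=>[0,1] k=>[1,0]
  e1=[0,1] f=>[2,1] g=>[2,1] h=>[1,0] k=>[1,1]
composite: [1 1; 0 1]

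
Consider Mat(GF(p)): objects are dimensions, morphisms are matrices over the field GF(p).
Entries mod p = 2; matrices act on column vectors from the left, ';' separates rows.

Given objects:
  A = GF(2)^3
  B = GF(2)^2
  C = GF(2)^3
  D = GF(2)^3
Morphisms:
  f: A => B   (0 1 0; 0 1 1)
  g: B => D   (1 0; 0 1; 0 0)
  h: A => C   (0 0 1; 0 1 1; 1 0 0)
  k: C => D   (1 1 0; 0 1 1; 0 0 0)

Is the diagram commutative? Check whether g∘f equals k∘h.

Path 1 = f;g:
  e0=(1,0,0) f=>(0,0) g=>(0,0,0)
  e1=(0,1,0) f=>(1,1) g=>(1,1,0)
  e2=(0,0,1) f=>(0,1) g=>(0,1,0)
  ⟦path⟧₁ = (0 1 0; 0 1 1; 0 0 0)
Path 2 = h;k:
  e0=(1,0,0) h=>(0,0,1) k=>(0,1,0)
  e1=(0,1,0) h=>(0,1,0) k=>(1,1,0)
  e2=(0,0,1) h=>(1,1,0) k=>(0,1,0)
  ⟦path⟧₂ = (0 1 0; 1 1 1; 0 0 0)
Equal? differ; not commutative

Answer: DOES NOT COMMUTE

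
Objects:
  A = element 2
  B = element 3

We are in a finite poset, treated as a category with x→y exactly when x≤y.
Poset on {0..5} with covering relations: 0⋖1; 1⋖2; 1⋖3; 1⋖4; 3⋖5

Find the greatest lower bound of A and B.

Answer: A∧B = 1

Work:
Common predecessors of 2,3: {0,1}
  0 ≤ 1
  1 ≤ 1
glb = 1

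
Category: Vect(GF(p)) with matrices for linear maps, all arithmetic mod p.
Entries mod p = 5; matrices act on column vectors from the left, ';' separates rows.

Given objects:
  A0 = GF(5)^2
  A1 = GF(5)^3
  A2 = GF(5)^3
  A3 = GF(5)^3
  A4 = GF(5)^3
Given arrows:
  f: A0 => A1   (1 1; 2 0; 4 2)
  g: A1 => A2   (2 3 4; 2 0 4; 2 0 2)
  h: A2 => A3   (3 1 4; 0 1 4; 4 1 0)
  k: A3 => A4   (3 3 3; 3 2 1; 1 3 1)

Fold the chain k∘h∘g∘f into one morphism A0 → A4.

  e0=⟨1,0⟩ f=>⟨1,2,4⟩ g=>⟨4,3,0⟩ h=>⟨0,3,4⟩ k=>⟨1,0,3⟩
  e1=⟨0,1⟩ f=>⟨1,0,2⟩ g=>⟨0,0,1⟩ h=>⟨4,4,0⟩ k=>⟨4,0,1⟩
composite: (1 4; 0 0; 3 1)

Answer: (1 4; 0 0; 3 1)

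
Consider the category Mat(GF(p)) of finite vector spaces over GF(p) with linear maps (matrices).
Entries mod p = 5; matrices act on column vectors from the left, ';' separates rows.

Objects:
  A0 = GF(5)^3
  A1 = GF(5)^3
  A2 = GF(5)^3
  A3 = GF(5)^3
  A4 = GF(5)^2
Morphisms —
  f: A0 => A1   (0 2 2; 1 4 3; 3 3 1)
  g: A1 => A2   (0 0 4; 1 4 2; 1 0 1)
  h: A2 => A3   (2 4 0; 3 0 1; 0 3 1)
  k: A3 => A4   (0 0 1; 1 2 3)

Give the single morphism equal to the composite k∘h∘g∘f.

Answer: (3 2 1; 1 3 0)

Trace:
  e0=⟨1,0,0⟩ f=>⟨0,1,3⟩ g=>⟨2,0,3⟩ h=>⟨4,4,3⟩ k=>⟨3,1⟩
  e1=⟨0,1,0⟩ f=>⟨2,4,3⟩ g=>⟨2,4,0⟩ h=>⟨0,1,2⟩ k=>⟨2,3⟩
  e2=⟨0,0,1⟩ f=>⟨2,3,1⟩ g=>⟨4,1,3⟩ h=>⟨2,0,1⟩ k=>⟨1,0⟩
composite: (3 2 1; 1 3 0)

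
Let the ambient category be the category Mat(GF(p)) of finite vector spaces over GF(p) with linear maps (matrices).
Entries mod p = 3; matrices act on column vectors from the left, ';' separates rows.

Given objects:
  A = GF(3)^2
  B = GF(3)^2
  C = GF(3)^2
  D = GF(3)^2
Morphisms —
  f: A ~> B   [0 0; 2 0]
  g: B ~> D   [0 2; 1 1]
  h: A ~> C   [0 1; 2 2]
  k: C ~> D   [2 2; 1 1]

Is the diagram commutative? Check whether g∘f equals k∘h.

Answer: COMMUTES

Work:
Along f;g (path 1):
  e0=(1,0) f~>(0,2) g~>(1,2)
  e1=(0,1) f~>(0,0) g~>(0,0)
  result₁ = [1 0; 2 0]
Along h;k (path 2):
  e0=(1,0) h~>(0,2) k~>(1,2)
  e1=(0,1) h~>(1,2) k~>(0,0)
  result₂ = [1 0; 2 0]
Equal? equal; square commutes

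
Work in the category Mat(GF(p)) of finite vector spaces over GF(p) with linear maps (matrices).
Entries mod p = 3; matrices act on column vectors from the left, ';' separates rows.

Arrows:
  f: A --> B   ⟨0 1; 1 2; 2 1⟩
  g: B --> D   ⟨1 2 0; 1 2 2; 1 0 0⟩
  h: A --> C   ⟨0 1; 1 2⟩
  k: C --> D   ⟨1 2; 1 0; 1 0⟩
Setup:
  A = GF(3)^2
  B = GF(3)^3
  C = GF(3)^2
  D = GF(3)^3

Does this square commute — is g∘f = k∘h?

Path 1 = f;g:
  e0=⟨1,0⟩ f-->⟨0,1,2⟩ g-->⟨2,0,0⟩
  e1=⟨0,1⟩ f-->⟨1,2,1⟩ g-->⟨2,1,1⟩
  result₁ = ⟨2 2; 0 1; 0 1⟩
Path 2 = h;k:
  e0=⟨1,0⟩ h-->⟨0,1⟩ k-->⟨2,0,0⟩
  e1=⟨0,1⟩ h-->⟨1,2⟩ k-->⟨2,1,1⟩
  result₂ = ⟨2 2; 0 1; 0 1⟩
Equal? YES — commutes

Answer: COMMUTES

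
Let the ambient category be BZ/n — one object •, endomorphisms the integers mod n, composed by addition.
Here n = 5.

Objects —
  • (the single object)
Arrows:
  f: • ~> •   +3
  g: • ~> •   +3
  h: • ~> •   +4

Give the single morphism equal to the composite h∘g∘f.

Answer: +0

Trace:
  0 +3≡3 +3≡1 +4≡0  (mod 5)
composite: +0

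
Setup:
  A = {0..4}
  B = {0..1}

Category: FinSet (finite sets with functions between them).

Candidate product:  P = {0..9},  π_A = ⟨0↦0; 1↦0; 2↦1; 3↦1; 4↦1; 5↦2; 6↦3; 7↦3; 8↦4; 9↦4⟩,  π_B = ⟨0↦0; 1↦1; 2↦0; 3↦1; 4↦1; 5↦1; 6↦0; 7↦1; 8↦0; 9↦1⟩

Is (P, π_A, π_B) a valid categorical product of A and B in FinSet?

|A|·|B| = 5·2 = 10;  |P| = 10
Check the pairing map k ↦ (π_A(k), π_B(k)):
  0 ↦ (0,0)
  1 ↦ (0,1)
  2 ↦ (1,0)
  3 ↦ (1,1)
  4 ↦ (1,1)  ✗ repeats pair of k=3
  5 ↦ (2,1)
  6 ↦ (3,0)
  7 ↦ (3,1)
  8 ↦ (4,0)
  9 ↦ (4,1)
distinct pairs in image: 9 / 10 needed
  → (1,1) hit at k=3 and k=4

Answer: NOT A VALID PRODUCT — duplicate pair at indices 3,4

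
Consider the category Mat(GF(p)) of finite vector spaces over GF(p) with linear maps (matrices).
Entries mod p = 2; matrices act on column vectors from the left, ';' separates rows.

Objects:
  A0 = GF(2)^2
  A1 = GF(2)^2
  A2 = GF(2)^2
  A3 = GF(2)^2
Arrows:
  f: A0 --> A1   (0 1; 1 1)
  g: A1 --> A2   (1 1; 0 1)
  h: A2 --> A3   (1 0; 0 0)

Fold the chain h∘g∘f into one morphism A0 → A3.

Answer: (1 0; 0 0)

Derivation:
  e0=⟨1,0⟩ f-->⟨0,1⟩ g-->⟨1,1⟩ h-->⟨1,0⟩
  e1=⟨0,1⟩ f-->⟨1,1⟩ g-->⟨0,1⟩ h-->⟨0,0⟩
composite: (1 0; 0 0)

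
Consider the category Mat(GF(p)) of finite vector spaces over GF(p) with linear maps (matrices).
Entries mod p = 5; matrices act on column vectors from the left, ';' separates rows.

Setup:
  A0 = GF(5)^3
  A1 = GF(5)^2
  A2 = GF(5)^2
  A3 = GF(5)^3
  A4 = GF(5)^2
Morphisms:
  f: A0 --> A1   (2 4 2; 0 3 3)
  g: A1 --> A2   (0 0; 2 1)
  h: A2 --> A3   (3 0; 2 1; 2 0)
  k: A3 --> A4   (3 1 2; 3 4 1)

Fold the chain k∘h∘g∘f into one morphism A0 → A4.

  e0=⟨1,0,0⟩ f-->⟨2,0⟩ g-->⟨0,4⟩ h-->⟨0,4,0⟩ k-->⟨4,1⟩
  e1=⟨0,1,0⟩ f-->⟨4,3⟩ g-->⟨0,1⟩ h-->⟨0,1,0⟩ k-->⟨1,4⟩
  e2=⟨0,0,1⟩ f-->⟨2,3⟩ g-->⟨0,2⟩ h-->⟨0,2,0⟩ k-->⟨2,3⟩
⟦path⟧: (4 1 2; 1 4 3)

Answer: (4 1 2; 1 4 3)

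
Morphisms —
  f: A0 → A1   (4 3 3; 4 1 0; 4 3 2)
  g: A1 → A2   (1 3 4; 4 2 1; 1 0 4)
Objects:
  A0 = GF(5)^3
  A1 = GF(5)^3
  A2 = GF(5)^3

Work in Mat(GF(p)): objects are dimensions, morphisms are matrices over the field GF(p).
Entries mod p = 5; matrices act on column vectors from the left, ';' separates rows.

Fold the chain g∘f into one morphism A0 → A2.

Answer: (2 3 1; 3 2 4; 0 0 1)

Trace:
  e0=[1,0,0] f→[4,4,4] g→[2,3,0]
  e1=[0,1,0] f→[3,1,3] g→[3,2,0]
  e2=[0,0,1] f→[3,0,2] g→[1,4,1]
composite: (2 3 1; 3 2 4; 0 0 1)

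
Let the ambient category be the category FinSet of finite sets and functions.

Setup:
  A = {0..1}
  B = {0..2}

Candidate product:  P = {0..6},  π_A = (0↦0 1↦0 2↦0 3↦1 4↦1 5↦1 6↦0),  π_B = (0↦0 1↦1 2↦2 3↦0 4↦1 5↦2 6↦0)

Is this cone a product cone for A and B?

Answer: NOT A VALID PRODUCT — |P|=7 ≠ |A|·|B|=6

Trace:
|A|·|B| = 2·3 = 6;  |P| = 7
  → cardinalities differ; no bijection possible.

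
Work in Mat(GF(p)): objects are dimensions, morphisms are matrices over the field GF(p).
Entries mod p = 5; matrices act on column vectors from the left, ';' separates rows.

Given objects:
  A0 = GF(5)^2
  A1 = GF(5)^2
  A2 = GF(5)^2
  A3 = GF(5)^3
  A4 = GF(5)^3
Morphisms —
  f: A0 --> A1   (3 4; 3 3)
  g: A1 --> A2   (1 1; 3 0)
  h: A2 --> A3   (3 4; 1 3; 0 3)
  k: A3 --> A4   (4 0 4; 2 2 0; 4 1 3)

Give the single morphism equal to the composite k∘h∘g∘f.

  e0=[1,0] f-->[3,3] g-->[1,4] h-->[4,3,2] k-->[4,4,0]
  e1=[0,1] f-->[4,3] g-->[2,2] h-->[4,3,1] k-->[0,4,2]
composite: (4 0; 4 4; 0 2)

Answer: (4 0; 4 4; 0 2)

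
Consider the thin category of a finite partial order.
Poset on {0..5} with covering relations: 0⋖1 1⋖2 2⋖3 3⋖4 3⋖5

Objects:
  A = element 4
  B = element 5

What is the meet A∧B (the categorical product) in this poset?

Answer: A∧B = 3

Trace:
Common predecessors of 4,5: {0,1,2,3}
  0 ⊑ 3
  1 ⊑ 3
  2 ⊑ 3
  3 ⊑ 3
glb = 3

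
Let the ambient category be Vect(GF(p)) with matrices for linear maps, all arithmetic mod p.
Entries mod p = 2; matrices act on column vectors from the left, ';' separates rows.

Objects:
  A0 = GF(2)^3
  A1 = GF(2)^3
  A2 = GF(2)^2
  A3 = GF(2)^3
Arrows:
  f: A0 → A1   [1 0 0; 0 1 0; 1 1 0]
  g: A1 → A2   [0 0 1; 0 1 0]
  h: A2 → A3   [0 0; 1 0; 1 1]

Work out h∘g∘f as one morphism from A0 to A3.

Answer: [0 0 0; 1 1 0; 1 0 0]

Derivation:
  e0=[1,0,0] f→[1,0,1] g→[1,0] h→[0,1,1]
  e1=[0,1,0] f→[0,1,1] g→[1,1] h→[0,1,0]
  e2=[0,0,1] f→[0,0,0] g→[0,0] h→[0,0,0]
⟦path⟧: [0 0 0; 1 1 0; 1 0 0]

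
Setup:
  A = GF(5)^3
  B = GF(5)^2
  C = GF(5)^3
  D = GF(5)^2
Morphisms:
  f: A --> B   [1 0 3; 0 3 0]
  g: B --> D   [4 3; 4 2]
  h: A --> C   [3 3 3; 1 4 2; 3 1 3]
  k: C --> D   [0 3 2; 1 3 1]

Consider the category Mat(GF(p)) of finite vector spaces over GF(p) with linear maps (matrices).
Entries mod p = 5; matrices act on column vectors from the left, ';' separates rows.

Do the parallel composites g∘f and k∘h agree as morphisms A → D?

Answer: COMMUTES

Trace:
1) trace f;g:
  e0=[1,0,0] f-->[1,0] g-->[4,4]
  e1=[0,1,0] f-->[0,3] g-->[4,1]
  e2=[0,0,1] f-->[3,0] g-->[2,2]
  composite₁ = [4 4 2; 4 1 2]
2) trace h;k:
  e0=[1,0,0] h-->[3,1,3] k-->[4,4]
  e1=[0,1,0] h-->[3,4,1] k-->[4,1]
  e2=[0,0,1] h-->[3,2,3] k-->[2,2]
  composite₂ = [4 4 2; 4 1 2]
Equal? equal; square commutes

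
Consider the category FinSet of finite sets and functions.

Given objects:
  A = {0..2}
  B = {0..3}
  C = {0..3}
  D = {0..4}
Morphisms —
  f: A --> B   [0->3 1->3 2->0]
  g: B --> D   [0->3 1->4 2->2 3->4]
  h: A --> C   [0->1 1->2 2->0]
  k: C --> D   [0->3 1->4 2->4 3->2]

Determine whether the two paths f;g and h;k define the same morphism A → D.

Answer: COMMUTES

Trace:
Path 1 = f;g:
  0 f-->3 g-->4
  1 f-->3 g-->4
  2 f-->0 g-->3
  ⟦path⟧₁ = [0->4 1->4 2->3]
Path 2 = h;k:
  0 h-->1 k-->4
  1 h-->2 k-->4
  2 h-->0 k-->3
  ⟦path⟧₂ = [0->4 1->4 2->3]
Equal? same morphism ✓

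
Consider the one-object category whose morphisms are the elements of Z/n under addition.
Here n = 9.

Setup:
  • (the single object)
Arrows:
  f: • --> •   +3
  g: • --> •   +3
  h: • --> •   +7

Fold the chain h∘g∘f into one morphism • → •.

Answer: +4

Work:
  0 +3≡3 +3≡6 +7≡4  (mod 9)
⟦path⟧: +4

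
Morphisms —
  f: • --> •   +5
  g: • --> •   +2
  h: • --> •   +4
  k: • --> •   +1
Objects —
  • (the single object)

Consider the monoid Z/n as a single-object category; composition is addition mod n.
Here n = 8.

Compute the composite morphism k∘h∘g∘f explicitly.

  0 +5≡5 +2≡7 +4≡3 +1≡4  (mod 8)
result: +4

Answer: +4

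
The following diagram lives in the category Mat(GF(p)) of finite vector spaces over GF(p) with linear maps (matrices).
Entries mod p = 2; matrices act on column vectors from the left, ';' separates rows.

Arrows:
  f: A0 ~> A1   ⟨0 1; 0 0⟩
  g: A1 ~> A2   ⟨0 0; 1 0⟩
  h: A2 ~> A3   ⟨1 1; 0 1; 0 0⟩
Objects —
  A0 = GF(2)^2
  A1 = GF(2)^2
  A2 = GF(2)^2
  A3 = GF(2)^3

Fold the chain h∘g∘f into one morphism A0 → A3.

  e0=⟨1,0⟩ f~>⟨0,0⟩ g~>⟨0,0⟩ h~>⟨0,0,0⟩
  e1=⟨0,1⟩ f~>⟨1,0⟩ g~>⟨0,1⟩ h~>⟨1,1,0⟩
composite: ⟨0 1; 0 1; 0 0⟩

Answer: ⟨0 1; 0 1; 0 0⟩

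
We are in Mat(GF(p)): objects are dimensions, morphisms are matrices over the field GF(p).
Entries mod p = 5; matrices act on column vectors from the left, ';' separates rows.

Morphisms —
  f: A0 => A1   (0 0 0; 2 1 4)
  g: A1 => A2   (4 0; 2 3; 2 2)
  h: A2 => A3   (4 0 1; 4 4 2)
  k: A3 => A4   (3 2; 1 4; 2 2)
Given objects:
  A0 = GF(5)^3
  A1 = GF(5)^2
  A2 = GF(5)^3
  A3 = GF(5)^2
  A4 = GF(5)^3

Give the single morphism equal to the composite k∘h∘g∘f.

  e0=[1,0,0] f=>[0,2] g=>[0,1,4] h=>[4,2] k=>[1,2,2]
  e1=[0,1,0] f=>[0,1] g=>[0,3,2] h=>[2,1] k=>[3,1,1]
  e2=[0,0,1] f=>[0,4] g=>[0,2,3] h=>[3,4] k=>[2,4,4]
⟦path⟧: (1 3 2; 2 1 4; 2 1 4)

Answer: (1 3 2; 2 1 4; 2 1 4)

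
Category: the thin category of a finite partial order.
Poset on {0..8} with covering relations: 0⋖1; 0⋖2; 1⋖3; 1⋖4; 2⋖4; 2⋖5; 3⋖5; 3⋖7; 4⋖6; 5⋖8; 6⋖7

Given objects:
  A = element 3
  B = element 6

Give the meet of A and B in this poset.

Common predecessors of 3,6: {0,1}
  0 ≤ 1
  1 ≤ 1
glb = 1

Answer: A∧B = 1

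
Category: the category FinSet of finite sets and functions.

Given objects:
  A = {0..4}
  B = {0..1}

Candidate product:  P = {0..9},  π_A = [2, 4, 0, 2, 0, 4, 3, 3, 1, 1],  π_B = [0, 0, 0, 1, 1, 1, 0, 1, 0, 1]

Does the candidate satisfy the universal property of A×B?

Answer: VALID PRODUCT

Work:
|A|·|B| = 5·2 = 10;  |P| = 10
Check the pairing map k ↦ (π_A(k), π_B(k)):
  0 : (2,0)
  1 : (4,0)
  2 : (0,0)
  3 : (2,1)
  4 : (0,1)
  5 : (4,1)
  6 : (3,0)
  7 : (3,1)
  8 : (1,0)
  9 : (1,1)
distinct pairs in image: 10 / 10 needed
  → bijection onto A×B; projections well-typed.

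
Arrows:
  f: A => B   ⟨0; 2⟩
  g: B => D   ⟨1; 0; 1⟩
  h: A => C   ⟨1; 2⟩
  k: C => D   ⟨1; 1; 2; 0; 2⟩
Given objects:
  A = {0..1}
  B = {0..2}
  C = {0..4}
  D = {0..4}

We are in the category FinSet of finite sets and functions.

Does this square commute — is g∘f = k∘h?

Answer: DOES NOT COMMUTE

Derivation:
Along f;g (path 1):
  0 f=>0 g=>1
  1 f=>2 g=>1
  composite₁ = ⟨1; 1⟩
Along h;k (path 2):
  0 h=>1 k=>1
  1 h=>2 k=>2
  composite₂ = ⟨1; 2⟩
Equal? NO — does not commute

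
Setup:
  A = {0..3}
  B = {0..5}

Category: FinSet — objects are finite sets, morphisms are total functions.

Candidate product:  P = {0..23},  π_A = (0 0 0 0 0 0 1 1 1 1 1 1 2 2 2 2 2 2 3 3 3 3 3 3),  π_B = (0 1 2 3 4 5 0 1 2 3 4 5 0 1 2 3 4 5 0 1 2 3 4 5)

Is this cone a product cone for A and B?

Answer: VALID PRODUCT

Work:
|A|·|B| = 4·6 = 24;  |P| = 24
Check the pairing map k ↦ (π_A(k), π_B(k)):
  0 : (0,0)
  1 : (0,1)
  2 : (0,2)
  3 : (0,3)
  4 : (0,4)
  5 : (0,5)
  6 : (1,0)
  7 : (1,1)
  8 : (1,2)
  9 : (1,3)
  10 : (1,4)
  11 : (1,5)
  12 : (2,0)
  13 : (2,1)
  14 : (2,2)
  15 : (2,3)
  16 : (2,4)
  17 : (2,5)
  18 : (3,0)
  19 : (3,1)
  20 : (3,2)
  21 : (3,3)
  22 : (3,4)
  23 : (3,5)
distinct pairs in image: 24 / 24 needed
  → bijection onto A×B; projections well-typed.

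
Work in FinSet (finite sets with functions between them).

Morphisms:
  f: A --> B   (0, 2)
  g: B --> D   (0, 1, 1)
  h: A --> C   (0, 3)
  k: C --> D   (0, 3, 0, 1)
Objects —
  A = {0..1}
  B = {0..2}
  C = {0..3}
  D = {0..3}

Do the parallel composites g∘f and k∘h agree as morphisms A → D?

Path 1 = f;g:
  0 f-->0 g-->0
  1 f-->2 g-->1
  ⟦path⟧₁ = (0, 1)
Path 2 = h;k:
  0 h-->0 k-->0
  1 h-->3 k-->1
  ⟦path⟧₂ = (0, 1)
Equal? same morphism ✓

Answer: COMMUTES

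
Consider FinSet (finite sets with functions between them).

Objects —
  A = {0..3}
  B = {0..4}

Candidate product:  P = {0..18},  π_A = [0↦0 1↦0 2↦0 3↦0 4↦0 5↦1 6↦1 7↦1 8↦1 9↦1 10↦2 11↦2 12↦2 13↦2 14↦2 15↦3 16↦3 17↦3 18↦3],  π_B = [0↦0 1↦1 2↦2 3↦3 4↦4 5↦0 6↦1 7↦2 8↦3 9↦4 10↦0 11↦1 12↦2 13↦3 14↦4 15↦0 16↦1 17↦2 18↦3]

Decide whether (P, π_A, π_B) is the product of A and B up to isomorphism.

Answer: NOT A VALID PRODUCT — |P|=19 ≠ |A|·|B|=20

Work:
|A|·|B| = 4·5 = 20;  |P| = 19
  → cardinalities differ; no bijection possible.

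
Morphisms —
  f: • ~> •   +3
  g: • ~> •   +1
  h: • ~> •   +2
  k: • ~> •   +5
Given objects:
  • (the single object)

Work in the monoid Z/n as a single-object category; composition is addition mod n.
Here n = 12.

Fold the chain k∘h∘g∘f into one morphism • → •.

  0 +3≡3 +1≡4 +2≡6 +5≡11  (mod 12)
composite: +11

Answer: +11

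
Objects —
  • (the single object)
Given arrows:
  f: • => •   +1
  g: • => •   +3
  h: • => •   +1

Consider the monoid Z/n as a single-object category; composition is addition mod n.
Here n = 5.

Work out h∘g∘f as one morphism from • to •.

Answer: +0

Trace:
  0 +1≡1 +3≡4 +1≡0  (mod 5)
composite: +0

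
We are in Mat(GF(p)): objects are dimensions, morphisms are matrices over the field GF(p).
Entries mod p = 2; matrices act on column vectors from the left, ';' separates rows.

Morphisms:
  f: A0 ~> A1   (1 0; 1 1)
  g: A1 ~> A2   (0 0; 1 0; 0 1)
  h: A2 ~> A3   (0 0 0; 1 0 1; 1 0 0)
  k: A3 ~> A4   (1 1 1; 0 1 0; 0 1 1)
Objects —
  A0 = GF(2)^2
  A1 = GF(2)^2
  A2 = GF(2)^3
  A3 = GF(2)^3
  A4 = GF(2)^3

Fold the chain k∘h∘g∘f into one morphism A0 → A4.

  e0=⟨1,0⟩ f~>⟨1,1⟩ g~>⟨0,1,1⟩ h~>⟨0,1,0⟩ k~>⟨1,1,1⟩
  e1=⟨0,1⟩ f~>⟨0,1⟩ g~>⟨0,0,1⟩ h~>⟨0,1,0⟩ k~>⟨1,1,1⟩
composite: (1 1; 1 1; 1 1)

Answer: (1 1; 1 1; 1 1)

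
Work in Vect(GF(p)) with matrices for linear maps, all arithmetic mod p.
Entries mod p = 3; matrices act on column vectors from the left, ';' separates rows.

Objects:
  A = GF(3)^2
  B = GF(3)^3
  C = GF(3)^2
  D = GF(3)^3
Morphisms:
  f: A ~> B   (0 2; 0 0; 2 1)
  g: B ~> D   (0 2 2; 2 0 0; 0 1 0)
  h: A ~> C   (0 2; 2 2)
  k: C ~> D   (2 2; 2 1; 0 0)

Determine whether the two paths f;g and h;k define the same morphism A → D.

Along f;g (path 1):
  e0=[1,0] f~>[0,0,2] g~>[1,0,0]
  e1=[0,1] f~>[2,0,1] g~>[2,1,0]
  composite₁ = (1 2; 0 1; 0 0)
Along h;k (path 2):
  e0=[1,0] h~>[0,2] k~>[1,2,0]
  e1=[0,1] h~>[2,2] k~>[2,0,0]
  composite₂ = (1 2; 2 0; 0 0)
Equal? differ; not commutative

Answer: DOES NOT COMMUTE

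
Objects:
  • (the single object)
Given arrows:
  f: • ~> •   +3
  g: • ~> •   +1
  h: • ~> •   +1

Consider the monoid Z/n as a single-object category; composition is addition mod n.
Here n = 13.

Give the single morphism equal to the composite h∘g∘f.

  0 +3≡3 +1≡4 +1≡5  (mod 13)
result: +5

Answer: +5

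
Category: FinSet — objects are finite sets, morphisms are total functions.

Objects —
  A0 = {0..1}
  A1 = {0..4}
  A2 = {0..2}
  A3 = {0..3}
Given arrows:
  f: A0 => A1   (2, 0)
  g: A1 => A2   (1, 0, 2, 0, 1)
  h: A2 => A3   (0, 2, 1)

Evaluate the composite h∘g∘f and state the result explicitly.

Answer: (1, 2)

Trace:
  0 f=>2 g=>2 h=>1
  1 f=>0 g=>1 h=>2
⟦path⟧: (1, 2)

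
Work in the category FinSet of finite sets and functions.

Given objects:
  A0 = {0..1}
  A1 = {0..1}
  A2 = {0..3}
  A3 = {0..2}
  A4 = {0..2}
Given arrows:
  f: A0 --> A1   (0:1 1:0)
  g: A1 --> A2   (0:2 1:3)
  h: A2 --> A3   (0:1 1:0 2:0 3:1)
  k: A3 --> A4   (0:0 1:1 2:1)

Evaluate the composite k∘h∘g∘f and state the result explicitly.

  0 f-->1 g-->3 h-->1 k-->1
  1 f-->0 g-->2 h-->0 k-->0
result: (0:1 1:0)

Answer: (0:1 1:0)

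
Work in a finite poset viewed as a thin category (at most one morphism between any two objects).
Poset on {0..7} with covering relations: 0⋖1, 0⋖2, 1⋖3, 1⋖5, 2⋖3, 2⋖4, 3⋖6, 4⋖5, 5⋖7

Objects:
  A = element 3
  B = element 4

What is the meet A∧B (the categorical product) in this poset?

Common predecessors of 3,4: {0,2}
  0 ≤ 2
  2 ≤ 2
glb = 2

Answer: A∧B = 2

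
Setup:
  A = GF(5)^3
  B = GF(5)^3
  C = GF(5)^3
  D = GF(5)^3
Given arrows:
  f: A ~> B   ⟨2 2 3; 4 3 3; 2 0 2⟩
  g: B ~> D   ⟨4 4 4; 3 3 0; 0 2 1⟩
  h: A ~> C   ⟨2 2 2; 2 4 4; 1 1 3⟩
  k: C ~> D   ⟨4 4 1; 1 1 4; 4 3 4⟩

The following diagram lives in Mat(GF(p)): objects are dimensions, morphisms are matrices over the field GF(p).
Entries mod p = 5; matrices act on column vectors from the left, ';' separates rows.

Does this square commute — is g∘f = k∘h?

Path 1 = f;g:
  e0=⟨1,0,0⟩ f~>⟨2,4,2⟩ g~>⟨2,3,0⟩
  e1=⟨0,1,0⟩ f~>⟨2,3,0⟩ g~>⟨0,0,1⟩
  e2=⟨0,0,1⟩ f~>⟨3,3,2⟩ g~>⟨2,3,3⟩
  result₁ = ⟨2 0 2; 3 0 3; 0 1 3⟩
Path 2 = h;k:
  e0=⟨1,0,0⟩ h~>⟨2,2,1⟩ k~>⟨2,3,3⟩
  e1=⟨0,1,0⟩ h~>⟨2,4,1⟩ k~>⟨0,0,4⟩
  e2=⟨0,0,1⟩ h~>⟨2,4,3⟩ k~>⟨2,3,2⟩
  result₂ = ⟨2 0 2; 3 0 3; 3 4 2⟩
Equal? distinct morphisms ✗

Answer: DOES NOT COMMUTE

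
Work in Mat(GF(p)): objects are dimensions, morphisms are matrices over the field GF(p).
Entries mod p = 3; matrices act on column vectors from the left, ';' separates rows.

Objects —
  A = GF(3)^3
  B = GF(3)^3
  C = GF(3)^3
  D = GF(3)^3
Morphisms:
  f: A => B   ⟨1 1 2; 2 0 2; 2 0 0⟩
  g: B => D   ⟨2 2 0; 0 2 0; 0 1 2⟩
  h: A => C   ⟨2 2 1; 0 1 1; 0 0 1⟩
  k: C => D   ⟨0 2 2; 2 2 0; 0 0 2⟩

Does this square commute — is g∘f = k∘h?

Path 1 = f;g:
  e0=(1,0,0) f=>(1,2,2) g=>(0,1,0)
  e1=(0,1,0) f=>(1,0,0) g=>(2,0,0)
  e2=(0,0,1) f=>(2,2,0) g=>(2,1,2)
  result₁ = ⟨0 2 2; 1 0 1; 0 0 2⟩
Path 2 = h;k:
  e0=(1,0,0) h=>(2,0,0) k=>(0,1,0)
  e1=(0,1,0) h=>(2,1,0) k=>(2,0,0)
  e2=(0,0,1) h=>(1,1,1) k=>(1,1,2)
  result₂ = ⟨0 2 1; 1 0 1; 0 0 2⟩
Equal? NO — does not commute

Answer: DOES NOT COMMUTE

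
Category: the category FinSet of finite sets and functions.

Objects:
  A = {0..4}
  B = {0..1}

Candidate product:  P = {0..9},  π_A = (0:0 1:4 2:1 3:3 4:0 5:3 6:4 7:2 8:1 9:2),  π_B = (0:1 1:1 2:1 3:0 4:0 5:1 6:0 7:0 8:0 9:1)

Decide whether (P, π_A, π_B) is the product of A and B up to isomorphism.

Answer: VALID PRODUCT

Work:
|A|·|B| = 5·2 = 10;  |P| = 10
Check the pairing map k ↦ (π_A(k), π_B(k)):
  0 : (0,1)
  1 : (4,1)
  2 : (1,1)
  3 : (3,0)
  4 : (0,0)
  5 : (3,1)
  6 : (4,0)
  7 : (2,0)
  8 : (1,0)
  9 : (2,1)
distinct pairs in image: 10 / 10 needed
  → bijection onto A×B; projections well-typed.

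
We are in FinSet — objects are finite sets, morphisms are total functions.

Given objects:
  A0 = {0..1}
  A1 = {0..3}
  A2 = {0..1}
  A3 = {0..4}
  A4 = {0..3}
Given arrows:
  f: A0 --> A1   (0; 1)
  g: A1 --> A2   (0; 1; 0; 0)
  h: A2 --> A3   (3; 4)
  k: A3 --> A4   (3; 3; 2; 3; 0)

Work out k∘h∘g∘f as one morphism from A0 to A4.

Answer: (3; 0)

Work:
  0 f-->0 g-->0 h-->3 k-->3
  1 f-->1 g-->1 h-->4 k-->0
result: (3; 0)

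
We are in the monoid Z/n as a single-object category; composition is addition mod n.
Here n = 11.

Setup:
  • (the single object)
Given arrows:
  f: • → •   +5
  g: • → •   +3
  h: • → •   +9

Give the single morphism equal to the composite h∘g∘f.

Answer: +6

Work:
  0 +5≡5 +3≡8 +9≡6  (mod 11)
⟦path⟧: +6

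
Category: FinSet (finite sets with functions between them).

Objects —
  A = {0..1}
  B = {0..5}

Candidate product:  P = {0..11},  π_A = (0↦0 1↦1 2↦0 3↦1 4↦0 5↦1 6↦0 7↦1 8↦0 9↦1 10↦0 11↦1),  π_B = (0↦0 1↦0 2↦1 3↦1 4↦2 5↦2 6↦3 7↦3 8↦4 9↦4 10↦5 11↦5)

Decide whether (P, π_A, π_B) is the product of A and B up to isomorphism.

|A|·|B| = 2·6 = 12;  |P| = 12
Check the pairing map k ↦ (π_A(k), π_B(k)):
  0 ↦ (0,0)
  1 ↦ (1,0)
  2 ↦ (0,1)
  3 ↦ (1,1)
  4 ↦ (0,2)
  5 ↦ (1,2)
  6 ↦ (0,3)
  7 ↦ (1,3)
  8 ↦ (0,4)
  9 ↦ (1,4)
  10 ↦ (0,5)
  11 ↦ (1,5)
distinct pairs in image: 12 / 12 needed
  → bijection onto A×B; projections well-typed.

Answer: VALID PRODUCT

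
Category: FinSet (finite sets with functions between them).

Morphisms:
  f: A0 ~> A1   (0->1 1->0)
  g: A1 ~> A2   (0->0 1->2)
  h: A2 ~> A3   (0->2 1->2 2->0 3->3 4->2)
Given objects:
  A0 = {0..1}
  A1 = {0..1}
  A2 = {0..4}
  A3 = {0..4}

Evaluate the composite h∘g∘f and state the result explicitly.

  0 f~>1 g~>2 h~>0
  1 f~>0 g~>0 h~>2
result: (0->0 1->2)

Answer: (0->0 1->2)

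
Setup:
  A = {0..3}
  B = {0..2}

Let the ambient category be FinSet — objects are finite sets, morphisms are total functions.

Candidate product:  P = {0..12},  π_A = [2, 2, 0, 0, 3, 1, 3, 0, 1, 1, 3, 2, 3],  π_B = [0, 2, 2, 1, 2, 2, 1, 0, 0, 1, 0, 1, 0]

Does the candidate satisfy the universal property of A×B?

Answer: NOT A VALID PRODUCT — |P|=13 ≠ |A|·|B|=12

Derivation:
|A|·|B| = 4·3 = 12;  |P| = 13
  → cardinalities differ; no bijection possible.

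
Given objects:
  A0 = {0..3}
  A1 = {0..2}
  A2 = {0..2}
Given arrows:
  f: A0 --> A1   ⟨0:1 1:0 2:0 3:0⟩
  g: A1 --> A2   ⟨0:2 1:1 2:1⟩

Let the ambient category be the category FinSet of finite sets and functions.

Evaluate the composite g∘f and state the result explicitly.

Answer: ⟨0:1 1:2 2:2 3:2⟩

Trace:
  0 f-->1 g-->1
  1 f-->0 g-->2
  2 f-->0 g-->2
  3 f-->0 g-->2
result: ⟨0:1 1:2 2:2 3:2⟩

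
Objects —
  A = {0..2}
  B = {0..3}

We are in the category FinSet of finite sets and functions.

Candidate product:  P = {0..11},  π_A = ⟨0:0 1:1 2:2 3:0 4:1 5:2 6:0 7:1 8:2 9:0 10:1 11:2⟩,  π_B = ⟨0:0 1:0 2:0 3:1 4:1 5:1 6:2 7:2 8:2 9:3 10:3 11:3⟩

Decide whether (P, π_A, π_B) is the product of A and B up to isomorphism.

|A|·|B| = 3·4 = 12;  |P| = 12
Check the pairing map k ↦ (π_A(k), π_B(k)):
  0 : (0,0)
  1 : (1,0)
  2 : (2,0)
  3 : (0,1)
  4 : (1,1)
  5 : (2,1)
  6 : (0,2)
  7 : (1,2)
  8 : (2,2)
  9 : (0,3)
  10 : (1,3)
  11 : (2,3)
distinct pairs in image: 12 / 12 needed
  → bijection onto A×B; projections well-typed.

Answer: VALID PRODUCT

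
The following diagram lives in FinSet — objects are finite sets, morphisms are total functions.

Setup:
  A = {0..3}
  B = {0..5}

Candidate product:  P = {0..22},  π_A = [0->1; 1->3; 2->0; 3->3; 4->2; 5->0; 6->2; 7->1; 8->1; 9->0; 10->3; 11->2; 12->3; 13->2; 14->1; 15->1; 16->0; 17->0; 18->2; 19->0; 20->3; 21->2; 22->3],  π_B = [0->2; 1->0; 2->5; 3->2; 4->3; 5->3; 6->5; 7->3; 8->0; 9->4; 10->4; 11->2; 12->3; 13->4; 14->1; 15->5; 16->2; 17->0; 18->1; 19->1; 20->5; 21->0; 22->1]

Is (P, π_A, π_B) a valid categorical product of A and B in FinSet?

|A|·|B| = 4·6 = 24;  |P| = 23
  → cardinalities differ; no bijection possible.

Answer: NOT A VALID PRODUCT — |P|=23 ≠ |A|·|B|=24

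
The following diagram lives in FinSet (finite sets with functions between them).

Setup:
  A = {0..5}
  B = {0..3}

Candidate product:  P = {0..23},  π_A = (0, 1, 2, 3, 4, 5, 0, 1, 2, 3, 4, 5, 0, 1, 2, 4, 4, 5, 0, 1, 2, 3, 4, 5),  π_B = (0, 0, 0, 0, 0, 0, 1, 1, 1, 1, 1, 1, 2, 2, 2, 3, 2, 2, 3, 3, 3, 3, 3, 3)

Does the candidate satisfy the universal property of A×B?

|A|·|B| = 6·4 = 24;  |P| = 24
Check the pairing map k ↦ (π_A(k), π_B(k)):
  0 : (0,0)
  1 : (1,0)
  2 : (2,0)
  3 : (3,0)
  4 : (4,0)
  5 : (5,0)
  6 : (0,1)
  7 : (1,1)
  8 : (2,1)
  9 : (3,1)
  10 : (4,1)
  11 : (5,1)
  12 : (0,2)
  13 : (1,2)
  14 : (2,2)
  15 : (4,3)
  16 : (4,2)
  17 : (5,2)
  18 : (0,3)
  19 : (1,3)
  20 : (2,3)
  21 : (3,3)
  22 : (4,3)  ✗ repeats pair of k=15
  23 : (5,3)
distinct pairs in image: 23 / 24 needed
  → (4,3) hit at k=15 and k=22

Answer: NOT A VALID PRODUCT — duplicate pair at indices 22,15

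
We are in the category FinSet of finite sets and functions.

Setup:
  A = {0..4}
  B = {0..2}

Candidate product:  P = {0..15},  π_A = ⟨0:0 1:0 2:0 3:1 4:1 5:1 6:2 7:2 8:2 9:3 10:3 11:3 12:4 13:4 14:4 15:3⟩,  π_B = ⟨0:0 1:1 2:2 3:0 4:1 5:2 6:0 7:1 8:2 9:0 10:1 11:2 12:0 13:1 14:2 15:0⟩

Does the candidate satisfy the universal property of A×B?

Answer: NOT A VALID PRODUCT — |P|=16 ≠ |A|·|B|=15

Derivation:
|A|·|B| = 5·3 = 15;  |P| = 16
  → cardinalities differ; no bijection possible.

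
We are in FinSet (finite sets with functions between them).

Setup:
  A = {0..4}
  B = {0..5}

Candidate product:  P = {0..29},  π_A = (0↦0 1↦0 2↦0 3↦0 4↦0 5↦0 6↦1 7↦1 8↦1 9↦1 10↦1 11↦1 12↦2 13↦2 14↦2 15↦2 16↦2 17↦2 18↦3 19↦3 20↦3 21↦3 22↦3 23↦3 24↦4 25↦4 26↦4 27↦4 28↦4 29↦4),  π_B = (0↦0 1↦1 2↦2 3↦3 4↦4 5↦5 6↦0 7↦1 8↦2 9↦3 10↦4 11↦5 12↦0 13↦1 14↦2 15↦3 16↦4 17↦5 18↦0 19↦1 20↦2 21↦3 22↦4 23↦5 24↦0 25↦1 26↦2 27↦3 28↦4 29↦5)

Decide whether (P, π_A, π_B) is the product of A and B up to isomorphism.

|A|·|B| = 5·6 = 30;  |P| = 30
Check the pairing map k ↦ (π_A(k), π_B(k)):
  0 ↦ (0,0)
  1 ↦ (0,1)
  2 ↦ (0,2)
  3 ↦ (0,3)
  4 ↦ (0,4)
  5 ↦ (0,5)
  6 ↦ (1,0)
  7 ↦ (1,1)
  8 ↦ (1,2)
  9 ↦ (1,3)
  10 ↦ (1,4)
  11 ↦ (1,5)
  12 ↦ (2,0)
  13 ↦ (2,1)
  14 ↦ (2,2)
  15 ↦ (2,3)
  16 ↦ (2,4)
  17 ↦ (2,5)
  18 ↦ (3,0)
  19 ↦ (3,1)
  20 ↦ (3,2)
  21 ↦ (3,3)
  22 ↦ (3,4)
  23 ↦ (3,5)
  24 ↦ (4,0)
  25 ↦ (4,1)
  26 ↦ (4,2)
  27 ↦ (4,3)
  28 ↦ (4,4)
  29 ↦ (4,5)
distinct pairs in image: 30 / 30 needed
  → bijection onto A×B; projections well-typed.

Answer: VALID PRODUCT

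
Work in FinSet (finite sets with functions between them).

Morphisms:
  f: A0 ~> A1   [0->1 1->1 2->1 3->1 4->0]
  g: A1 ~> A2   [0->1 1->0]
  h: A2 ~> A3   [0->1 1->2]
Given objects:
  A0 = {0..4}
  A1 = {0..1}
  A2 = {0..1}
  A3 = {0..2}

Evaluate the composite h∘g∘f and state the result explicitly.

  0 f~>1 g~>0 h~>1
  1 f~>1 g~>0 h~>1
  2 f~>1 g~>0 h~>1
  3 f~>1 g~>0 h~>1
  4 f~>0 g~>1 h~>2
result: [0->1 1->1 2->1 3->1 4->2]

Answer: [0->1 1->1 2->1 3->1 4->2]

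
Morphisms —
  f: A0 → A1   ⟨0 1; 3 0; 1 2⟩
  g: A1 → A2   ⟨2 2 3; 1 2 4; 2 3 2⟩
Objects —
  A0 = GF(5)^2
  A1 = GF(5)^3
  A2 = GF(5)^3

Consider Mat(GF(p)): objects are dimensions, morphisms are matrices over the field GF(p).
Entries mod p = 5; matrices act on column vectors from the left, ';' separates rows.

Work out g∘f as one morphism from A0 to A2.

  e0=(1,0) f→(0,3,1) g→(4,0,1)
  e1=(0,1) f→(1,0,2) g→(3,4,1)
result: ⟨4 3; 0 4; 1 1⟩

Answer: ⟨4 3; 0 4; 1 1⟩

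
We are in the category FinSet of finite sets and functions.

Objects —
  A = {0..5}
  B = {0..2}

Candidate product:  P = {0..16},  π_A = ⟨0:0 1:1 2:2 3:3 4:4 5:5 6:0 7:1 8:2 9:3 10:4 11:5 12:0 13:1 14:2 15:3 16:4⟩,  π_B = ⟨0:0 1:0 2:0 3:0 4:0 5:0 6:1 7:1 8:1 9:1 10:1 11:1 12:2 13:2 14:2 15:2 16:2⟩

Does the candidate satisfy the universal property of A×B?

Answer: NOT A VALID PRODUCT — |P|=17 ≠ |A|·|B|=18

Trace:
|A|·|B| = 6·3 = 18;  |P| = 17
  → cardinalities differ; no bijection possible.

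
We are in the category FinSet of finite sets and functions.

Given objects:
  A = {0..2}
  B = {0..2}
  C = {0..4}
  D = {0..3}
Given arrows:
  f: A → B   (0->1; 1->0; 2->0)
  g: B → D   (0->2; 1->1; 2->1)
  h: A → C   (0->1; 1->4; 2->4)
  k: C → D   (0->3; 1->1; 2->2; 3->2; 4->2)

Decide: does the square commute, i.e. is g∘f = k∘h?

Answer: COMMUTES

Derivation:
Along f;g (path 1):
  0 f→1 g→1
  1 f→0 g→2
  2 f→0 g→2
  result₁ = (0->1; 1->2; 2->2)
Along h;k (path 2):
  0 h→1 k→1
  1 h→4 k→2
  2 h→4 k→2
  result₂ = (0->1; 1->2; 2->2)
Equal? YES — commutes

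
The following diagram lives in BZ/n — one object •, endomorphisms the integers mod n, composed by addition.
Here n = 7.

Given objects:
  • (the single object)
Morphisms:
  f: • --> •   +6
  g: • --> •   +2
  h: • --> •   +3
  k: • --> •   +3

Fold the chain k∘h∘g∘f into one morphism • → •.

  0 +6≡6 +2≡1 +3≡4 +3≡0  (mod 7)
composite: +0

Answer: +0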